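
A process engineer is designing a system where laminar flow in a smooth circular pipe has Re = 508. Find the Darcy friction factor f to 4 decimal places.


f = 64 / Re
f = 64 / 508
f = 0.1260


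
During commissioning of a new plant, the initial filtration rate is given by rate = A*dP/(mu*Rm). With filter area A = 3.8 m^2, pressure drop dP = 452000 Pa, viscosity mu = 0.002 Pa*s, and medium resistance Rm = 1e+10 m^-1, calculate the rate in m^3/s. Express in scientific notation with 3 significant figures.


rate = A * dP / (mu * Rm)
rate = 3.8 * 452000 / (0.002 * 1e+10)
rate = 1717600.0 / 2.000e+07
rate = 8.59e-02 m^3/s


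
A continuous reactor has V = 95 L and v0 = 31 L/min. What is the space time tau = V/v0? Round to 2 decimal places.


tau = V / v0
tau = 95 / 31
tau = 3.06 min


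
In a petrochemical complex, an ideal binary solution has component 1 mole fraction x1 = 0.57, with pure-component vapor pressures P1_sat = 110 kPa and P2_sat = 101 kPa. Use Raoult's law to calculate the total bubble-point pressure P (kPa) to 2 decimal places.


P = x1*P1_sat + x2*P2_sat
x2 = 1 - x1 = 1 - 0.57 = 0.43
P = 0.57*110 + 0.43*101
P = 62.7 + 43.43
P = 106.13 kPa


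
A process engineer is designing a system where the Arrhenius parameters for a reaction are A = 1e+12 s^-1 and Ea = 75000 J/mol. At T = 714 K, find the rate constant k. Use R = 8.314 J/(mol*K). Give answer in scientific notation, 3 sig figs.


k = A * exp(-Ea/(R*T))
k = 1e+12 * exp(-75000 / (8.314 * 714))
k = 1e+12 * exp(-12.634354)
k = 3.26e+06


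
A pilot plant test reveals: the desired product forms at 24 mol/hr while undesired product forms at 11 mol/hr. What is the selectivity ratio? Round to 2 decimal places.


S = desired product rate / undesired product rate
S = 24 / 11
S = 2.18


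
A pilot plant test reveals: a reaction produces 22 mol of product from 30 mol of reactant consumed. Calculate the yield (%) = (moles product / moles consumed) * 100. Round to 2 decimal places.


Yield = (moles product / moles consumed) * 100%
Yield = (22 / 30) * 100
Yield = 0.7333 * 100
Yield = 73.33%


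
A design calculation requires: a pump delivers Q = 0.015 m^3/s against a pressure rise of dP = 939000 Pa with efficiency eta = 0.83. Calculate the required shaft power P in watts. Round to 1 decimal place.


P = Q * dP / eta
P = 0.015 * 939000 / 0.83
P = 14085.0 / 0.83
P = 16969.9 W


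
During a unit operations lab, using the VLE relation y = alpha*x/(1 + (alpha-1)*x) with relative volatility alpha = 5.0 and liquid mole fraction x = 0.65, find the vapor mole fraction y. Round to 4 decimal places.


y = alpha*x / (1 + (alpha-1)*x)
y = 5.0*0.65 / (1 + (5.0-1)*0.65)
y = 3.25 / (1 + 2.6)
y = 3.25 / 3.6
y = 0.9028


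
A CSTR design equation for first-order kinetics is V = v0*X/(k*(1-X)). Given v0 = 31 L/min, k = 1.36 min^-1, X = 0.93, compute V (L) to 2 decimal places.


V = v0 * X / (k * (1 - X))
V = 31 * 0.93 / (1.36 * (1 - 0.93))
V = 28.83 / (1.36 * 0.07)
V = 28.83 / 0.0952
V = 302.84 L


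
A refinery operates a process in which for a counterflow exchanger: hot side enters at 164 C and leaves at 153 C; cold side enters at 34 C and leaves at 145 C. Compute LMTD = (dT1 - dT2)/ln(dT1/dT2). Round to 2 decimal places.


dT1 = Th_in - Tc_out = 164 - 145 = 19
dT2 = Th_out - Tc_in = 153 - 34 = 119
LMTD = (dT1 - dT2) / ln(dT1/dT2)
LMTD = (19 - 119) / ln(19/119)
LMTD = 54.51 K


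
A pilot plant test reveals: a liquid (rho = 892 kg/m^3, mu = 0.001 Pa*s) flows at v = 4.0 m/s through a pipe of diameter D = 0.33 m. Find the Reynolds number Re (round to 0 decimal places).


Re = rho * v * D / mu
Re = 892 * 4.0 * 0.33 / 0.001
Re = 1177.44 / 0.001
Re = 1177440


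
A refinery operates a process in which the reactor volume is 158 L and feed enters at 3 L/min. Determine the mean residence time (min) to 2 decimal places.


tau = V / v0
tau = 158 / 3
tau = 52.67 min


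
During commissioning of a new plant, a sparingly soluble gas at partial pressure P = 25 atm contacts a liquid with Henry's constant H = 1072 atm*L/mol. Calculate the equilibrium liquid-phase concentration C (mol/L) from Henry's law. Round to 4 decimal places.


C = P / H
C = 25 / 1072
C = 0.0233 mol/L


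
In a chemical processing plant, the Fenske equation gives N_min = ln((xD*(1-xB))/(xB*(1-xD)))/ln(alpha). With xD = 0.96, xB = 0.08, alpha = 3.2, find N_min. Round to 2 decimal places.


N_min = ln((xD*(1-xB))/(xB*(1-xD))) / ln(alpha)
Numerator inside ln: 0.8832 / 0.0032 = 276.0
ln(276.0) = 5.620401
ln(alpha) = ln(3.2) = 1.163151
N_min = 5.620401 / 1.163151 = 4.83


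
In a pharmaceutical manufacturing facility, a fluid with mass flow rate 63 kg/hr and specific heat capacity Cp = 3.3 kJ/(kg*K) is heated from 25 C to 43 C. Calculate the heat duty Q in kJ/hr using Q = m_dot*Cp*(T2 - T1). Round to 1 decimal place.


Q = m_dot * Cp * (T2 - T1)
Q = 63 * 3.3 * (43 - 25)
Q = 63 * 3.3 * 18
Q = 3742.2 kJ/hr


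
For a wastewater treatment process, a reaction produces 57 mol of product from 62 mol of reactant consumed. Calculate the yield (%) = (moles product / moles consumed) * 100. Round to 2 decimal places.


Yield = (moles product / moles consumed) * 100%
Yield = (57 / 62) * 100
Yield = 0.9194 * 100
Yield = 91.94%


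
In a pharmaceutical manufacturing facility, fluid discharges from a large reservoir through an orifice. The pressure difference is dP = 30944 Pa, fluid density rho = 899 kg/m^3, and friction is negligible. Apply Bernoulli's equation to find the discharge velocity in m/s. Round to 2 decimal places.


v = sqrt(2*dP/rho)
v = sqrt(2*30944/899)
v = sqrt(68.840934)
v = 8.30 m/s


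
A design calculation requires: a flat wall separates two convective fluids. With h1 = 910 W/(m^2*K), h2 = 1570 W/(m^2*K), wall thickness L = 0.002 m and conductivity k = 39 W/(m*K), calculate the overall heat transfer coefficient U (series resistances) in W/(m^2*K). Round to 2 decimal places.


1/U = 1/h1 + L/k + 1/h2
1/U = 1/910 + 0.002/39 + 1/1570
1/U = 0.0010989011 + 5.12821e-05 + 0.0006369427
1/U = 0.0017871259
U = 559.56 W/(m^2*K)


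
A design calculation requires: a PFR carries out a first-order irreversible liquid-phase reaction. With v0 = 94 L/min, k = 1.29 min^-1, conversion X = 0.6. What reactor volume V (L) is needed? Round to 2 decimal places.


V = (v0/k) * ln(1/(1-X))
V = (94/1.29) * ln(1/(1-0.6))
V = 72.868217 * ln(2.5)
V = 72.868217 * 0.916291
V = 66.77 L


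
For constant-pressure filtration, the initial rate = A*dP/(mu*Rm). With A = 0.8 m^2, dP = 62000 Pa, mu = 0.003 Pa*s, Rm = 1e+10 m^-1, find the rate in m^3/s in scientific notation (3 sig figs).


rate = A * dP / (mu * Rm)
rate = 0.8 * 62000 / (0.003 * 1e+10)
rate = 49600.0 / 3.000e+07
rate = 1.65e-03 m^3/s


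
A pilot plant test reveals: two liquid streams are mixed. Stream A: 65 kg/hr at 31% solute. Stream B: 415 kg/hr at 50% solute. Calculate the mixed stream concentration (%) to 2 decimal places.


Mass balance on solute: F1*x1 + F2*x2 = F3*x3
F3 = F1 + F2 = 65 + 415 = 480 kg/hr
x3 = (F1*x1 + F2*x2)/F3
x3 = (65*0.31 + 415*0.5) / 480
x3 = 47.43%


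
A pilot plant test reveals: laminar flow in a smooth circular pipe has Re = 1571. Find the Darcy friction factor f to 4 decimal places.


f = 64 / Re
f = 64 / 1571
f = 0.0407


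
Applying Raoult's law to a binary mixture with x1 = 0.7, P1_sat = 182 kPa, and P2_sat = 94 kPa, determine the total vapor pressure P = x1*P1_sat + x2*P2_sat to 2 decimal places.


P = x1*P1_sat + x2*P2_sat
x2 = 1 - x1 = 1 - 0.7 = 0.3
P = 0.7*182 + 0.3*94
P = 127.4 + 28.2
P = 155.60 kPa


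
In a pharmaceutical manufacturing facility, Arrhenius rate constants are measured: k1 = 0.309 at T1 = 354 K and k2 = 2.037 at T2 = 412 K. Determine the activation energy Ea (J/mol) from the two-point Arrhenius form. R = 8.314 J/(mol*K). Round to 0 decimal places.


Ea = R * ln(k2/k1) / (1/T1 - 1/T2)
ln(k2/k1) = ln(2.037/0.309) = 1.8858921
1/T1 - 1/T2 = 1/354 - 1/412 = 0.000397674291
Ea = 8.314 * 1.8858921 / 0.000397674291
Ea = 39428 J/mol


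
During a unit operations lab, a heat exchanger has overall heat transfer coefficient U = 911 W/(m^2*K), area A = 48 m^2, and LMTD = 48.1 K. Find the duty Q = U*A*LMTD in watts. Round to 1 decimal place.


Q = U * A * LMTD
Q = 911 * 48 * 48.1
Q = 2103316.8 W


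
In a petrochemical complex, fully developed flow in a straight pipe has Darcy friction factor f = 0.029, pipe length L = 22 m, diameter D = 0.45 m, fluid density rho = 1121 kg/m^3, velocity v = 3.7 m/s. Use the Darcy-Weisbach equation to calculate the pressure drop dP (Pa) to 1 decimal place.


dP = f * (L/D) * (rho*v^2/2)
dP = 0.029 * (22/0.45) * (1121*3.7^2/2)
L/D = 48.88888889
rho*v^2/2 = 1121*13.69/2 = 7673.245
dP = 0.029 * 48.88888889 * 7673.245
dP = 10879.0 Pa


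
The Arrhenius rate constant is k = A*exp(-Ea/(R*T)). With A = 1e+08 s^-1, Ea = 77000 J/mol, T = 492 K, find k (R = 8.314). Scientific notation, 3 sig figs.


k = A * exp(-Ea/(R*T))
k = 1e+08 * exp(-77000 / (8.314 * 492))
k = 1e+08 * exp(-18.82416)
k = 6.68e-01


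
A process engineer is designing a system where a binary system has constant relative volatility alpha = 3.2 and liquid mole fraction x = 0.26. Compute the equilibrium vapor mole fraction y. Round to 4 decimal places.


y = alpha*x / (1 + (alpha-1)*x)
y = 3.2*0.26 / (1 + (3.2-1)*0.26)
y = 0.832 / (1 + 0.572)
y = 0.832 / 1.572
y = 0.5293


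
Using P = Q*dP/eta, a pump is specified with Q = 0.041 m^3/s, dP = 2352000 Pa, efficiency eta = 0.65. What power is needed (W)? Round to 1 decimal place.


P = Q * dP / eta
P = 0.041 * 2352000 / 0.65
P = 96432.0 / 0.65
P = 148356.9 W


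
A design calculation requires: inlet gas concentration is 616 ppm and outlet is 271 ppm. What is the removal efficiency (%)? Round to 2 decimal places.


Efficiency = (G_in - G_out) / G_in * 100%
Efficiency = (616 - 271) / 616 * 100
Efficiency = 345 / 616 * 100
Efficiency = 56.01%


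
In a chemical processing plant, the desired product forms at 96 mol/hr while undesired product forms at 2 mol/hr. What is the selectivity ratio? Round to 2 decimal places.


S = desired product rate / undesired product rate
S = 96 / 2
S = 48.00


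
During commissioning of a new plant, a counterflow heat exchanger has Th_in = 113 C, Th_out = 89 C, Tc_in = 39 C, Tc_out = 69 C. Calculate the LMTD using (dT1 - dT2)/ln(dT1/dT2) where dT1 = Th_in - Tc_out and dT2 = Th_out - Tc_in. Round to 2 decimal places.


dT1 = Th_in - Tc_out = 113 - 69 = 44
dT2 = Th_out - Tc_in = 89 - 39 = 50
LMTD = (dT1 - dT2) / ln(dT1/dT2)
LMTD = (44 - 50) / ln(44/50)
LMTD = 46.94 K


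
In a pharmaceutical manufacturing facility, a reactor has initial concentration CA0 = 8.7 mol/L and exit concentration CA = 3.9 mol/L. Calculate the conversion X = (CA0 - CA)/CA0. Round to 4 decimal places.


X = (CA0 - CA) / CA0
X = (8.7 - 3.9) / 8.7
X = 4.8 / 8.7
X = 0.5517


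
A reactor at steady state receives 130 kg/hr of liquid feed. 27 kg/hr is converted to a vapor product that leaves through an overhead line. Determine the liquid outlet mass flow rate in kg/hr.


Steady-state mass balance on the main outlet: F_out = F_in - F_removed
F_out = 130 - 27
F_out = 103 kg/hr


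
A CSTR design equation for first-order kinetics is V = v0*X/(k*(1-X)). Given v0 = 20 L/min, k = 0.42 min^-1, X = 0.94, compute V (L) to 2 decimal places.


V = v0 * X / (k * (1 - X))
V = 20 * 0.94 / (0.42 * (1 - 0.94))
V = 18.8 / (0.42 * 0.06)
V = 18.8 / 0.0252
V = 746.03 L


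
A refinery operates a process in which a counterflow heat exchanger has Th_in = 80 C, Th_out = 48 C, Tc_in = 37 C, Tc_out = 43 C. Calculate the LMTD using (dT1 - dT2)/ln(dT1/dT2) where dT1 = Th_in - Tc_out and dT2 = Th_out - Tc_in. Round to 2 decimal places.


dT1 = Th_in - Tc_out = 80 - 43 = 37
dT2 = Th_out - Tc_in = 48 - 37 = 11
LMTD = (dT1 - dT2) / ln(dT1/dT2)
LMTD = (37 - 11) / ln(37/11)
LMTD = 21.43 K


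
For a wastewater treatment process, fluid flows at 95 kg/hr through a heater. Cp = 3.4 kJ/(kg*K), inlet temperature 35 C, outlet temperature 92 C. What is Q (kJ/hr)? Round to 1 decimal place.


Q = m_dot * Cp * (T2 - T1)
Q = 95 * 3.4 * (92 - 35)
Q = 95 * 3.4 * 57
Q = 18411.0 kJ/hr


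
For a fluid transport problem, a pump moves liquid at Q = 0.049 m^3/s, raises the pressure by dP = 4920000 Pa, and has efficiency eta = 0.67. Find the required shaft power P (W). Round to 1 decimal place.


P = Q * dP / eta
P = 0.049 * 4920000 / 0.67
P = 241080.0 / 0.67
P = 359820.9 W


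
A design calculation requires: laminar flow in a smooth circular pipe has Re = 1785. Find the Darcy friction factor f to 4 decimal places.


f = 64 / Re
f = 64 / 1785
f = 0.0359


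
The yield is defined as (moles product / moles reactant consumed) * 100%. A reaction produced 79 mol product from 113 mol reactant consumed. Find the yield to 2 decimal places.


Yield = (moles product / moles consumed) * 100%
Yield = (79 / 113) * 100
Yield = 0.6991 * 100
Yield = 69.91%


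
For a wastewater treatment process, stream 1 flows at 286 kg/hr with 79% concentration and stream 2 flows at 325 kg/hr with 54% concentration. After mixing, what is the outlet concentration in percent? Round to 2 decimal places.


Mass balance on solute: F1*x1 + F2*x2 = F3*x3
F3 = F1 + F2 = 286 + 325 = 611 kg/hr
x3 = (F1*x1 + F2*x2)/F3
x3 = (286*0.79 + 325*0.54) / 611
x3 = 65.70%


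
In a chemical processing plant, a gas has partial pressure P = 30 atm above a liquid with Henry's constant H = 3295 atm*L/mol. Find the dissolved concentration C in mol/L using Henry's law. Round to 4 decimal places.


C = P / H
C = 30 / 3295
C = 0.0091 mol/L


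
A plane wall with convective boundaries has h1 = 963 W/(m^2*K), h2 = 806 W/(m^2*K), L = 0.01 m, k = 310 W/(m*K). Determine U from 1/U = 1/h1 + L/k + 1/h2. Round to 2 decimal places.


1/U = 1/h1 + L/k + 1/h2
1/U = 1/963 + 0.01/310 + 1/806
1/U = 0.0010384216 + 3.22581e-05 + 0.0012406948
1/U = 0.0023113745
U = 432.64 W/(m^2*K)


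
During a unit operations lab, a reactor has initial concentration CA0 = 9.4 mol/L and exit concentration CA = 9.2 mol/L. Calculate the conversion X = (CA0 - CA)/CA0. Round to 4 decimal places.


X = (CA0 - CA) / CA0
X = (9.4 - 9.2) / 9.4
X = 0.2 / 9.4
X = 0.0213


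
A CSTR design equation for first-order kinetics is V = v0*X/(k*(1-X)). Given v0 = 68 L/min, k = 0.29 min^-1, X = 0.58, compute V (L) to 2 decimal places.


V = v0 * X / (k * (1 - X))
V = 68 * 0.58 / (0.29 * (1 - 0.58))
V = 39.44 / (0.29 * 0.42)
V = 39.44 / 0.1218
V = 323.81 L


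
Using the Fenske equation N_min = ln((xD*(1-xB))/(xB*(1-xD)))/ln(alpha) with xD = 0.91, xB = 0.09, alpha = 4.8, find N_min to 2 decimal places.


N_min = ln((xD*(1-xB))/(xB*(1-xD))) / ln(alpha)
Numerator inside ln: 0.8281 / 0.0081 = 102.234568
ln(102.234568) = 4.62727
ln(alpha) = ln(4.8) = 1.568616
N_min = 4.62727 / 1.568616 = 2.95


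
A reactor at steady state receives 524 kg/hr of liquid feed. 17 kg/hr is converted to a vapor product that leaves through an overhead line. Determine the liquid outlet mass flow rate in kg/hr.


Steady-state mass balance on the main outlet: F_out = F_in - F_removed
F_out = 524 - 17
F_out = 507 kg/hr


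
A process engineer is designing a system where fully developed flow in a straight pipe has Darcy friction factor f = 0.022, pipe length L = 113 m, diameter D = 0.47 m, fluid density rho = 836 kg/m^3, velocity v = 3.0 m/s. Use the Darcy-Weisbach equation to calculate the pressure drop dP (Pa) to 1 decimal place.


dP = f * (L/D) * (rho*v^2/2)
dP = 0.022 * (113/0.47) * (836*3.0^2/2)
L/D = 240.42553191
rho*v^2/2 = 836*9.0/2 = 3762.0
dP = 0.022 * 240.42553191 * 3762.0
dP = 19898.6 Pa


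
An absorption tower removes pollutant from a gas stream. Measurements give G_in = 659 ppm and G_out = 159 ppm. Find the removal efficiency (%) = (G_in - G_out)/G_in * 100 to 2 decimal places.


Efficiency = (G_in - G_out) / G_in * 100%
Efficiency = (659 - 159) / 659 * 100
Efficiency = 500 / 659 * 100
Efficiency = 75.87%


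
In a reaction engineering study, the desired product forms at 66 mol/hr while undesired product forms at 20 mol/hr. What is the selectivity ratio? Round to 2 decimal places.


S = desired product rate / undesired product rate
S = 66 / 20
S = 3.30


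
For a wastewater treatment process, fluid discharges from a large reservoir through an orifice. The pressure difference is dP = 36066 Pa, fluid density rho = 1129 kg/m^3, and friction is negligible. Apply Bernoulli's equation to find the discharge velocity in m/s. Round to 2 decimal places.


v = sqrt(2*dP/rho)
v = sqrt(2*36066/1129)
v = sqrt(63.890168)
v = 7.99 m/s


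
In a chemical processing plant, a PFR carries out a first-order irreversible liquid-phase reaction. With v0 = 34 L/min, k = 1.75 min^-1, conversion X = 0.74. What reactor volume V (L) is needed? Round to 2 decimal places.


V = (v0/k) * ln(1/(1-X))
V = (34/1.75) * ln(1/(1-0.74))
V = 19.428571 * ln(3.846154)
V = 19.428571 * 1.347074
V = 26.17 L


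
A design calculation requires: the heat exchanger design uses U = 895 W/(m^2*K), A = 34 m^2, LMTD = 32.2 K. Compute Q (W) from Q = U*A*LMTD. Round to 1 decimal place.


Q = U * A * LMTD
Q = 895 * 34 * 32.2
Q = 979846.0 W


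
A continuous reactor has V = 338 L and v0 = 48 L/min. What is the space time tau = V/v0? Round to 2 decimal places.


tau = V / v0
tau = 338 / 48
tau = 7.04 min


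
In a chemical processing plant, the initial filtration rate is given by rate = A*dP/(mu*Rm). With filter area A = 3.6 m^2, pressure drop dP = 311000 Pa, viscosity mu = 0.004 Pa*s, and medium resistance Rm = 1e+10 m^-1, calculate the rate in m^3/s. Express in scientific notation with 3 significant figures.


rate = A * dP / (mu * Rm)
rate = 3.6 * 311000 / (0.004 * 1e+10)
rate = 1119600.0 / 4.000e+07
rate = 2.80e-02 m^3/s


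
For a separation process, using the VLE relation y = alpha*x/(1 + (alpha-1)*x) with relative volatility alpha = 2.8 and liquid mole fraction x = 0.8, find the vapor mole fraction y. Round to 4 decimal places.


y = alpha*x / (1 + (alpha-1)*x)
y = 2.8*0.8 / (1 + (2.8-1)*0.8)
y = 2.24 / (1 + 1.44)
y = 2.24 / 2.44
y = 0.9180


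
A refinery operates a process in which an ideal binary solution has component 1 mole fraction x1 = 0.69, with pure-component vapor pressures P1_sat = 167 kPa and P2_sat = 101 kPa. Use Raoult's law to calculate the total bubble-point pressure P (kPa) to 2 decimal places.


P = x1*P1_sat + x2*P2_sat
x2 = 1 - x1 = 1 - 0.69 = 0.31
P = 0.69*167 + 0.31*101
P = 115.23 + 31.31
P = 146.54 kPa


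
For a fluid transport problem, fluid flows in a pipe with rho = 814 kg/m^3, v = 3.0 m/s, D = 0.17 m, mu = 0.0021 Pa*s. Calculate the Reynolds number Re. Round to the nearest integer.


Re = rho * v * D / mu
Re = 814 * 3.0 * 0.17 / 0.0021
Re = 415.14 / 0.0021
Re = 197686


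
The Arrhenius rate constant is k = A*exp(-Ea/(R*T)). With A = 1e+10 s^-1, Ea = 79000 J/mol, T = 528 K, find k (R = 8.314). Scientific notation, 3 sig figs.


k = A * exp(-Ea/(R*T))
k = 1e+10 * exp(-79000 / (8.314 * 528))
k = 1e+10 * exp(-17.996297)
k = 1.53e+02


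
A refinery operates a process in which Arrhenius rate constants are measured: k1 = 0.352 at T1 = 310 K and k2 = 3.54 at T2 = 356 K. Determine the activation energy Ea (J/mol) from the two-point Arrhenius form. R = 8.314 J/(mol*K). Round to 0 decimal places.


Ea = R * ln(k2/k1) / (1/T1 - 1/T2)
ln(k2/k1) = ln(3.54/0.352) = 2.3082508
1/T1 - 1/T2 = 1/310 - 1/356 = 0.000416817688
Ea = 8.314 * 2.3082508 / 0.000416817688
Ea = 46041 J/mol


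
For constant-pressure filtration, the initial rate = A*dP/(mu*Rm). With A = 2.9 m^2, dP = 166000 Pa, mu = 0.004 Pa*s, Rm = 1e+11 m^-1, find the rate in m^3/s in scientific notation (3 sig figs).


rate = A * dP / (mu * Rm)
rate = 2.9 * 166000 / (0.004 * 1e+11)
rate = 481400.0 / 4.000e+08
rate = 1.20e-03 m^3/s


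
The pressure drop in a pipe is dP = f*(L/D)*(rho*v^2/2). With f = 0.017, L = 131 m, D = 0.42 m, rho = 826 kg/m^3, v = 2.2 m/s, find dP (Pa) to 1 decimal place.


dP = f * (L/D) * (rho*v^2/2)
dP = 0.017 * (131/0.42) * (826*2.2^2/2)
L/D = 311.9047619
rho*v^2/2 = 826*4.84/2 = 1998.92
dP = 0.017 * 311.9047619 * 1998.92
dP = 10599.0 Pa


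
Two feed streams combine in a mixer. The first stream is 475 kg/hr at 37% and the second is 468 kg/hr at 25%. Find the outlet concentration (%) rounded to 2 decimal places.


Mass balance on solute: F1*x1 + F2*x2 = F3*x3
F3 = F1 + F2 = 475 + 468 = 943 kg/hr
x3 = (F1*x1 + F2*x2)/F3
x3 = (475*0.37 + 468*0.25) / 943
x3 = 31.04%


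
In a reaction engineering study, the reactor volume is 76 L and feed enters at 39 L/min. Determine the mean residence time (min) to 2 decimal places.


tau = V / v0
tau = 76 / 39
tau = 1.95 min


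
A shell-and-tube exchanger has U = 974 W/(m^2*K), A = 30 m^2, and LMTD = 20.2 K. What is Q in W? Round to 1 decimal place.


Q = U * A * LMTD
Q = 974 * 30 * 20.2
Q = 590244.0 W


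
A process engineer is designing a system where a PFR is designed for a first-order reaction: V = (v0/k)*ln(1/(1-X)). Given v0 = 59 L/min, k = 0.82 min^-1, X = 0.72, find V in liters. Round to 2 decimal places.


V = (v0/k) * ln(1/(1-X))
V = (59/0.82) * ln(1/(1-0.72))
V = 71.95122 * ln(3.571429)
V = 71.95122 * 1.272966
V = 91.59 L


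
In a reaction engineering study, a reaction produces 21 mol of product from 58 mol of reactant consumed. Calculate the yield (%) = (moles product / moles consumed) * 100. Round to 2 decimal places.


Yield = (moles product / moles consumed) * 100%
Yield = (21 / 58) * 100
Yield = 0.3621 * 100
Yield = 36.21%


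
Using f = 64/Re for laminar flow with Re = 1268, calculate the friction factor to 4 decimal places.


f = 64 / Re
f = 64 / 1268
f = 0.0505


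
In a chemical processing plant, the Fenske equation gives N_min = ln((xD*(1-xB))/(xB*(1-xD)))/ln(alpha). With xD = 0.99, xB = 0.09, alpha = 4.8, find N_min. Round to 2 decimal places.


N_min = ln((xD*(1-xB))/(xB*(1-xD))) / ln(alpha)
Numerator inside ln: 0.9009 / 0.0009 = 1001.0
ln(1001.0) = 6.908755
ln(alpha) = ln(4.8) = 1.568616
N_min = 6.908755 / 1.568616 = 4.40


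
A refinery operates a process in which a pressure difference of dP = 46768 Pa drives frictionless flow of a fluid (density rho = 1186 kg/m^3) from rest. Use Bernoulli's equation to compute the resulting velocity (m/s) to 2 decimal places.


v = sqrt(2*dP/rho)
v = sqrt(2*46768/1186)
v = sqrt(78.866779)
v = 8.88 m/s


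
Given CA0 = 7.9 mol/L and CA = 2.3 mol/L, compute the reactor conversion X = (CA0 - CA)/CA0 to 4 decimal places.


X = (CA0 - CA) / CA0
X = (7.9 - 2.3) / 7.9
X = 5.6 / 7.9
X = 0.7089


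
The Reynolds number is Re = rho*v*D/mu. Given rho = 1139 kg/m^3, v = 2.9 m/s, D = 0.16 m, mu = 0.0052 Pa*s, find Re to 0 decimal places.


Re = rho * v * D / mu
Re = 1139 * 2.9 * 0.16 / 0.0052
Re = 528.496 / 0.0052
Re = 101634


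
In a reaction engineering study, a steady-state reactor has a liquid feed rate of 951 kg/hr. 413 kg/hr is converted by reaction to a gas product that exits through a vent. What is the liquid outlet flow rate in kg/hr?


Steady-state mass balance on the main outlet: F_out = F_in - F_removed
F_out = 951 - 413
F_out = 538 kg/hr


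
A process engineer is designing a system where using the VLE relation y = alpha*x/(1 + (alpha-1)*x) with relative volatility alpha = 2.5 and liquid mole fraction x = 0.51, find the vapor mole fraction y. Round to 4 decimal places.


y = alpha*x / (1 + (alpha-1)*x)
y = 2.5*0.51 / (1 + (2.5-1)*0.51)
y = 1.275 / (1 + 0.765)
y = 1.275 / 1.765
y = 0.7224


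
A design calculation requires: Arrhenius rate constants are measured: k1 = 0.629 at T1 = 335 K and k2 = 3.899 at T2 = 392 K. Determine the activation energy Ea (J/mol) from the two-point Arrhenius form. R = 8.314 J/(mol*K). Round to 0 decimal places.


Ea = R * ln(k2/k1) / (1/T1 - 1/T2)
ln(k2/k1) = ln(3.899/0.629) = 1.8243441
1/T1 - 1/T2 = 1/335 - 1/392 = 0.000434054219
Ea = 8.314 * 1.8243441 / 0.000434054219
Ea = 34944 J/mol


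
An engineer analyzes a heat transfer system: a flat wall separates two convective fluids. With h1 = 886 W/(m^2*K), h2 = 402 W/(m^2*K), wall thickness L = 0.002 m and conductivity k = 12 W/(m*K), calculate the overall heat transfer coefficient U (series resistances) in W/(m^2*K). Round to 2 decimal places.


1/U = 1/h1 + L/k + 1/h2
1/U = 1/886 + 0.002/12 + 1/402
1/U = 0.0011286682 + 0.0001666667 + 0.0024875622
1/U = 0.0037828971
U = 264.35 W/(m^2*K)


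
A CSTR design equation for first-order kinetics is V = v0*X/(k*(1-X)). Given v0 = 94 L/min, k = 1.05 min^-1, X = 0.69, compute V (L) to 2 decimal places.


V = v0 * X / (k * (1 - X))
V = 94 * 0.69 / (1.05 * (1 - 0.69))
V = 64.86 / (1.05 * 0.31)
V = 64.86 / 0.3255
V = 199.26 L


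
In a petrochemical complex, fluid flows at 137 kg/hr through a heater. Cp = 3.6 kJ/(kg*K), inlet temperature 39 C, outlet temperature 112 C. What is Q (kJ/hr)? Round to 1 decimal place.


Q = m_dot * Cp * (T2 - T1)
Q = 137 * 3.6 * (112 - 39)
Q = 137 * 3.6 * 73
Q = 36003.6 kJ/hr


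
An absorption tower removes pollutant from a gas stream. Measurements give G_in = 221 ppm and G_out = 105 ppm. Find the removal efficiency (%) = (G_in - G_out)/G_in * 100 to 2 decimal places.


Efficiency = (G_in - G_out) / G_in * 100%
Efficiency = (221 - 105) / 221 * 100
Efficiency = 116 / 221 * 100
Efficiency = 52.49%


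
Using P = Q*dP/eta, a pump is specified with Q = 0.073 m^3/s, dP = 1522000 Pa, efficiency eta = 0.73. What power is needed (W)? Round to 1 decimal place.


P = Q * dP / eta
P = 0.073 * 1522000 / 0.73
P = 111106.0 / 0.73
P = 152200.0 W


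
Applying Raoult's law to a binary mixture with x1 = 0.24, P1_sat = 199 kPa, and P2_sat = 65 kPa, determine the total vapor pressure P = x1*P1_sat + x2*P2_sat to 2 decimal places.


P = x1*P1_sat + x2*P2_sat
x2 = 1 - x1 = 1 - 0.24 = 0.76
P = 0.24*199 + 0.76*65
P = 47.76 + 49.4
P = 97.16 kPa


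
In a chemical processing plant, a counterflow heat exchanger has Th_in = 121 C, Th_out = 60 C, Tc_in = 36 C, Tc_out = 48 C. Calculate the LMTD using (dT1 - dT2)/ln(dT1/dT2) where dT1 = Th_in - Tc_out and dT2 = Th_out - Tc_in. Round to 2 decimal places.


dT1 = Th_in - Tc_out = 121 - 48 = 73
dT2 = Th_out - Tc_in = 60 - 36 = 24
LMTD = (dT1 - dT2) / ln(dT1/dT2)
LMTD = (73 - 24) / ln(73/24)
LMTD = 44.05 K


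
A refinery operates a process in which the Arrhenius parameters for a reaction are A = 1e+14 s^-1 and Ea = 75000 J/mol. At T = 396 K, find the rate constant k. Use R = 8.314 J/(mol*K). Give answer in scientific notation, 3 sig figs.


k = A * exp(-Ea/(R*T))
k = 1e+14 * exp(-75000 / (8.314 * 396))
k = 1e+14 * exp(-22.780123)
k = 1.28e+04


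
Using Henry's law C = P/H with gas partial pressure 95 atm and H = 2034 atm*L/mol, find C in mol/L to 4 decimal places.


C = P / H
C = 95 / 2034
C = 0.0467 mol/L


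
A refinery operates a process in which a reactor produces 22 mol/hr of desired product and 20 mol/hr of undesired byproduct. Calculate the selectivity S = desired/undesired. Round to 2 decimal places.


S = desired product rate / undesired product rate
S = 22 / 20
S = 1.10


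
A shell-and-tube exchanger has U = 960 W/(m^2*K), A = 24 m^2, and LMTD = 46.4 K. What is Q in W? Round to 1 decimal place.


Q = U * A * LMTD
Q = 960 * 24 * 46.4
Q = 1069056.0 W


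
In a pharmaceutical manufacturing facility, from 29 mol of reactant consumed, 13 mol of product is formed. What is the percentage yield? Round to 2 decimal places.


Yield = (moles product / moles consumed) * 100%
Yield = (13 / 29) * 100
Yield = 0.4483 * 100
Yield = 44.83%


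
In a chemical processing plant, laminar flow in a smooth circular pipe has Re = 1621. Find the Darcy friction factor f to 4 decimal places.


f = 64 / Re
f = 64 / 1621
f = 0.0395


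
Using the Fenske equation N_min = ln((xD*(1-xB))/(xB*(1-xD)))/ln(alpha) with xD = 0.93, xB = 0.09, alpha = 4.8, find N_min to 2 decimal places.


N_min = ln((xD*(1-xB))/(xB*(1-xD))) / ln(alpha)
Numerator inside ln: 0.8463 / 0.0063 = 134.333333
ln(134.333333) = 4.900324
ln(alpha) = ln(4.8) = 1.568616
N_min = 4.900324 / 1.568616 = 3.12


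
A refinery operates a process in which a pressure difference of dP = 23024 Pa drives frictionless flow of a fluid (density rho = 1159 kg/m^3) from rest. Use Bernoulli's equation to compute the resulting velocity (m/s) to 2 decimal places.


v = sqrt(2*dP/rho)
v = sqrt(2*23024/1159)
v = sqrt(39.730802)
v = 6.30 m/s


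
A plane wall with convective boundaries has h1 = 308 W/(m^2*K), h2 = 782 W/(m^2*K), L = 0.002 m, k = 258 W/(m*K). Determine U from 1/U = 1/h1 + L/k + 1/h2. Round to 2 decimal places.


1/U = 1/h1 + L/k + 1/h2
1/U = 1/308 + 0.002/258 + 1/782
1/U = 0.0032467532 + 7.7519e-06 + 0.0012787724
1/U = 0.0045332775
U = 220.59 W/(m^2*K)


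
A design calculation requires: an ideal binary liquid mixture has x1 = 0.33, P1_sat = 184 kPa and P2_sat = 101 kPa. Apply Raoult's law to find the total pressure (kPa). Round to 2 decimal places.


P = x1*P1_sat + x2*P2_sat
x2 = 1 - x1 = 1 - 0.33 = 0.67
P = 0.33*184 + 0.67*101
P = 60.72 + 67.67
P = 128.39 kPa


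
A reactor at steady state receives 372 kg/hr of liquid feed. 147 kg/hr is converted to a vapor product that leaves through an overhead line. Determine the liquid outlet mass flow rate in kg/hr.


Steady-state mass balance on the main outlet: F_out = F_in - F_removed
F_out = 372 - 147
F_out = 225 kg/hr


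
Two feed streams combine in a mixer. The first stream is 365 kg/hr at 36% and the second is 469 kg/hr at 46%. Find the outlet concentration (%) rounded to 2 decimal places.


Mass balance on solute: F1*x1 + F2*x2 = F3*x3
F3 = F1 + F2 = 365 + 469 = 834 kg/hr
x3 = (F1*x1 + F2*x2)/F3
x3 = (365*0.36 + 469*0.46) / 834
x3 = 41.62%


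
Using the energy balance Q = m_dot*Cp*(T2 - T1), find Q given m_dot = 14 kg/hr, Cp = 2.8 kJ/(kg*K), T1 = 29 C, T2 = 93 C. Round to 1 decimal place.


Q = m_dot * Cp * (T2 - T1)
Q = 14 * 2.8 * (93 - 29)
Q = 14 * 2.8 * 64
Q = 2508.8 kJ/hr


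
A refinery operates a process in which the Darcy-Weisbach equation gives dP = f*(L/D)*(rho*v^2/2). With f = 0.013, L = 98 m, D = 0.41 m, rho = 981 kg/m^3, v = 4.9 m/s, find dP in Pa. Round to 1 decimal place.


dP = f * (L/D) * (rho*v^2/2)
dP = 0.013 * (98/0.41) * (981*4.9^2/2)
L/D = 239.02439024
rho*v^2/2 = 981*24.01/2 = 11776.905
dP = 0.013 * 239.02439024 * 11776.905
dP = 36594.6 Pa


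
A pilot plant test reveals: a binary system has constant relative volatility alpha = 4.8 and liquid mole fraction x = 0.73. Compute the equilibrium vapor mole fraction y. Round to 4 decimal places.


y = alpha*x / (1 + (alpha-1)*x)
y = 4.8*0.73 / (1 + (4.8-1)*0.73)
y = 3.504 / (1 + 2.774)
y = 3.504 / 3.774
y = 0.9285


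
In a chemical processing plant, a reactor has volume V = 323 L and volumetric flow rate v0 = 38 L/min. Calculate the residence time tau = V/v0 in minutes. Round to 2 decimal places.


tau = V / v0
tau = 323 / 38
tau = 8.50 min


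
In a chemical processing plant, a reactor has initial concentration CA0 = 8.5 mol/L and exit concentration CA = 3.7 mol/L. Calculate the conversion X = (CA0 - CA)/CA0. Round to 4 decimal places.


X = (CA0 - CA) / CA0
X = (8.5 - 3.7) / 8.5
X = 4.8 / 8.5
X = 0.5647


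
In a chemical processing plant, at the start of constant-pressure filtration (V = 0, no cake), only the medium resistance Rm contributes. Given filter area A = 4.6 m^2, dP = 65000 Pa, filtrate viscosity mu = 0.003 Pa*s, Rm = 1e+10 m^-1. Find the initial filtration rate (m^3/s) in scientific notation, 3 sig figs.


rate = A * dP / (mu * Rm)
rate = 4.6 * 65000 / (0.003 * 1e+10)
rate = 299000.0 / 3.000e+07
rate = 9.97e-03 m^3/s


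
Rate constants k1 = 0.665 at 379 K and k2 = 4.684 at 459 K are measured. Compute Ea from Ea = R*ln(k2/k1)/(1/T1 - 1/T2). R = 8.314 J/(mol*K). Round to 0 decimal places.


Ea = R * ln(k2/k1) / (1/T1 - 1/T2)
ln(k2/k1) = ln(4.684/0.665) = 1.9521207
1/T1 - 1/T2 = 1/379 - 1/459 = 0.00045987319
Ea = 8.314 * 1.9521207 / 0.00045987319
Ea = 35292 J/mol


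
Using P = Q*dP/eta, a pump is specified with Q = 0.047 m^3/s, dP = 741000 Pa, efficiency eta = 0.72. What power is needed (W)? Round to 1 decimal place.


P = Q * dP / eta
P = 0.047 * 741000 / 0.72
P = 34827.0 / 0.72
P = 48370.8 W


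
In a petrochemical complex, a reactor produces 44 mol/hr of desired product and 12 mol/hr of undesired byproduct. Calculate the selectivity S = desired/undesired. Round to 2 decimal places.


S = desired product rate / undesired product rate
S = 44 / 12
S = 3.67


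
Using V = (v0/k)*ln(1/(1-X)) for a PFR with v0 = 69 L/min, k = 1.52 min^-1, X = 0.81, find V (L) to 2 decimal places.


V = (v0/k) * ln(1/(1-X))
V = (69/1.52) * ln(1/(1-0.81))
V = 45.394737 * ln(5.263158)
V = 45.394737 * 1.660731
V = 75.39 L


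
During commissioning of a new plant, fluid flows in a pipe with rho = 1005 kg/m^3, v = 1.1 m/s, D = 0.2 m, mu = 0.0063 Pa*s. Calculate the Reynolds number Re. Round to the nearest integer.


Re = rho * v * D / mu
Re = 1005 * 1.1 * 0.2 / 0.0063
Re = 221.1 / 0.0063
Re = 35095


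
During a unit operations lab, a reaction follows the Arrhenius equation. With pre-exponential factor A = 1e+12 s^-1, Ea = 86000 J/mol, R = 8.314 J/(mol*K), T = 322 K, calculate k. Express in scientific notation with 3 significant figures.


k = A * exp(-Ea/(R*T))
k = 1e+12 * exp(-86000 / (8.314 * 322))
k = 1e+12 * exp(-32.124218)
k = 1.12e-02


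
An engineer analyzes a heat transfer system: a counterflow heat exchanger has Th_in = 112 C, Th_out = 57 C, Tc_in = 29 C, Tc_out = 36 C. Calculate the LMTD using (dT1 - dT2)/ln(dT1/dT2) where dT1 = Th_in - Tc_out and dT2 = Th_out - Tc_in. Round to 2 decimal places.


dT1 = Th_in - Tc_out = 112 - 36 = 76
dT2 = Th_out - Tc_in = 57 - 29 = 28
LMTD = (dT1 - dT2) / ln(dT1/dT2)
LMTD = (76 - 28) / ln(76/28)
LMTD = 48.07 K


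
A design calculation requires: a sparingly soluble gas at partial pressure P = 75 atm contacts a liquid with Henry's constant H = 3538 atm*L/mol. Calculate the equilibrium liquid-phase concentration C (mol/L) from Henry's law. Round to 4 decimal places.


C = P / H
C = 75 / 3538
C = 0.0212 mol/L


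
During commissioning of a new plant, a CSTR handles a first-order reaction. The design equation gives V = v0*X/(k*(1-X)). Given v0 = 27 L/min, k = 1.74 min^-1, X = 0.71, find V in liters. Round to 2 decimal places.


V = v0 * X / (k * (1 - X))
V = 27 * 0.71 / (1.74 * (1 - 0.71))
V = 19.17 / (1.74 * 0.29)
V = 19.17 / 0.5046
V = 37.99 L


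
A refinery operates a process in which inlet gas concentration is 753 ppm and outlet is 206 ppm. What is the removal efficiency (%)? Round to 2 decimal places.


Efficiency = (G_in - G_out) / G_in * 100%
Efficiency = (753 - 206) / 753 * 100
Efficiency = 547 / 753 * 100
Efficiency = 72.64%


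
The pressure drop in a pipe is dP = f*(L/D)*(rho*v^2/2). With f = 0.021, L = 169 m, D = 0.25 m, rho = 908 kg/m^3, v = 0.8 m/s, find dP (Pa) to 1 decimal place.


dP = f * (L/D) * (rho*v^2/2)
dP = 0.021 * (169/0.25) * (908*0.8^2/2)
L/D = 676.0
rho*v^2/2 = 908*0.64/2 = 290.56
dP = 0.021 * 676.0 * 290.56
dP = 4124.8 Pa


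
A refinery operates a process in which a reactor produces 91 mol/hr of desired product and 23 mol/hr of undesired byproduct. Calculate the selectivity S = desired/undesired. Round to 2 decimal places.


S = desired product rate / undesired product rate
S = 91 / 23
S = 3.96


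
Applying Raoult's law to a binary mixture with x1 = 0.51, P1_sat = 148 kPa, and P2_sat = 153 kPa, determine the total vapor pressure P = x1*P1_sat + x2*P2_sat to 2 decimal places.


P = x1*P1_sat + x2*P2_sat
x2 = 1 - x1 = 1 - 0.51 = 0.49
P = 0.51*148 + 0.49*153
P = 75.48 + 74.97
P = 150.45 kPa


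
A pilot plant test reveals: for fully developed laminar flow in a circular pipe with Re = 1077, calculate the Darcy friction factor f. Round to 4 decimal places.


f = 64 / Re
f = 64 / 1077
f = 0.0594


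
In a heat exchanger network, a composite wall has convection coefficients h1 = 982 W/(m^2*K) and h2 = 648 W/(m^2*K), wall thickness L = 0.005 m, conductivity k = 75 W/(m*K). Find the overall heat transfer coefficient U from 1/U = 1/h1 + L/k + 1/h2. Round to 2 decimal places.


1/U = 1/h1 + L/k + 1/h2
1/U = 1/982 + 0.005/75 + 1/648
1/U = 0.0010183299 + 6.66667e-05 + 0.0015432099
1/U = 0.0026282065
U = 380.49 W/(m^2*K)


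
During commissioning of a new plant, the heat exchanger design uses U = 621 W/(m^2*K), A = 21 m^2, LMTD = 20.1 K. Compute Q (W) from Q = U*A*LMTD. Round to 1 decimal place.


Q = U * A * LMTD
Q = 621 * 21 * 20.1
Q = 262124.1 W


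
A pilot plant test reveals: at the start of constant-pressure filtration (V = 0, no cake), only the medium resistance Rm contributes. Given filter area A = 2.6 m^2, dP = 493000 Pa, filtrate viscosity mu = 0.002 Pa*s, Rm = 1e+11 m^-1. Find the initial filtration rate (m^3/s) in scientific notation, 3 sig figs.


rate = A * dP / (mu * Rm)
rate = 2.6 * 493000 / (0.002 * 1e+11)
rate = 1281800.0 / 2.000e+08
rate = 6.41e-03 m^3/s


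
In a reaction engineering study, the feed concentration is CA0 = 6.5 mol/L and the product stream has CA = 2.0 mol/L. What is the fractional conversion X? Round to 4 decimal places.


X = (CA0 - CA) / CA0
X = (6.5 - 2.0) / 6.5
X = 4.5 / 6.5
X = 0.6923


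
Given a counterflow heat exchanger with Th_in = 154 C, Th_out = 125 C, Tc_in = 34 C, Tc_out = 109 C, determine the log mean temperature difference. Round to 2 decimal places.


dT1 = Th_in - Tc_out = 154 - 109 = 45
dT2 = Th_out - Tc_in = 125 - 34 = 91
LMTD = (dT1 - dT2) / ln(dT1/dT2)
LMTD = (45 - 91) / ln(45/91)
LMTD = 65.32 K


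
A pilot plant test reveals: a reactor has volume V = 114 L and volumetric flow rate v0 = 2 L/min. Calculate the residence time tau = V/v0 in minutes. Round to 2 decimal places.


tau = V / v0
tau = 114 / 2
tau = 57.00 min


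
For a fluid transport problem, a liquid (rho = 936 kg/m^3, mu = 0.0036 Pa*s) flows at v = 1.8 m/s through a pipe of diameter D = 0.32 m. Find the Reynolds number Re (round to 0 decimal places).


Re = rho * v * D / mu
Re = 936 * 1.8 * 0.32 / 0.0036
Re = 539.136 / 0.0036
Re = 149760


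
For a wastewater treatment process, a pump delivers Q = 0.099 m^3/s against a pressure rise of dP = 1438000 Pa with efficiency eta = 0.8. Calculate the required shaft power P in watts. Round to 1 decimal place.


P = Q * dP / eta
P = 0.099 * 1438000 / 0.8
P = 142362.0 / 0.8
P = 177952.5 W


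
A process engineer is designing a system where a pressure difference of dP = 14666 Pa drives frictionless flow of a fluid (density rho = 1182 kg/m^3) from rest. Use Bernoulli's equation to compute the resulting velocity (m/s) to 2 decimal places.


v = sqrt(2*dP/rho)
v = sqrt(2*14666/1182)
v = sqrt(24.815567)
v = 4.98 m/s


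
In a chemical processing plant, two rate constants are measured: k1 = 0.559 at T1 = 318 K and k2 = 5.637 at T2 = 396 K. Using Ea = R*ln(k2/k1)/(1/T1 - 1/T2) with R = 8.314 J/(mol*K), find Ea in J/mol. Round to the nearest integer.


Ea = R * ln(k2/k1) / (1/T1 - 1/T2)
ln(k2/k1) = ln(5.637/0.559) = 2.3109578
1/T1 - 1/T2 = 1/318 - 1/396 = 0.000619401563
Ea = 8.314 * 2.3109578 / 0.000619401563
Ea = 31019 J/mol


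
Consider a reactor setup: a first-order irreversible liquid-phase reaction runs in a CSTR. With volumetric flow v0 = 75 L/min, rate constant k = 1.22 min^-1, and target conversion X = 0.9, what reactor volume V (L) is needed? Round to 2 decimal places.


V = v0 * X / (k * (1 - X))
V = 75 * 0.9 / (1.22 * (1 - 0.9))
V = 67.5 / (1.22 * 0.1)
V = 67.5 / 0.122
V = 553.28 L


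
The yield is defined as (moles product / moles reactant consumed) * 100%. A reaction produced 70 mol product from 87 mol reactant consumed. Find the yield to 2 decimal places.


Yield = (moles product / moles consumed) * 100%
Yield = (70 / 87) * 100
Yield = 0.8046 * 100
Yield = 80.46%
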